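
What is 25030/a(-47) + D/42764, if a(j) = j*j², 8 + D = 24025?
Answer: 1423134071/4439886772 ≈ 0.32053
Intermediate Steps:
D = 24017 (D = -8 + 24025 = 24017)
a(j) = j³
25030/a(-47) + D/42764 = 25030/((-47)³) + 24017/42764 = 25030/(-103823) + 24017*(1/42764) = 25030*(-1/103823) + 24017/42764 = -25030/103823 + 24017/42764 = 1423134071/4439886772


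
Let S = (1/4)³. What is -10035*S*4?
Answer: -10035/16 ≈ -627.19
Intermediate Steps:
S = 1/64 (S = (1*(¼))³ = (¼)³ = 1/64 ≈ 0.015625)
-10035*S*4 = -10035*4/64 = -10035*1/16 = -10035/16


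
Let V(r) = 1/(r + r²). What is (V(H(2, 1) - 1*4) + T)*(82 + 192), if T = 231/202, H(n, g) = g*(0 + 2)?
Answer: 45484/101 ≈ 450.34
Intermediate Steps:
H(n, g) = 2*g (H(n, g) = g*2 = 2*g)
T = 231/202 (T = 231*(1/202) = 231/202 ≈ 1.1436)
(V(H(2, 1) - 1*4) + T)*(82 + 192) = (1/((2*1 - 1*4)*(1 + (2*1 - 1*4))) + 231/202)*(82 + 192) = (1/((2 - 4)*(1 + (2 - 4))) + 231/202)*274 = (1/((-2)*(1 - 2)) + 231/202)*274 = (-½/(-1) + 231/202)*274 = (-½*(-1) + 231/202)*274 = (½ + 231/202)*274 = (166/101)*274 = 45484/101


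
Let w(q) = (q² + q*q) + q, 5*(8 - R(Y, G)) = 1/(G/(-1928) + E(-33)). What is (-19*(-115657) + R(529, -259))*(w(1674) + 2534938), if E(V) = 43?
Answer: 7438986311121207868/415815 ≈ 1.7890e+13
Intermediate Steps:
R(Y, G) = 8 - 1/(5*(43 - G/1928)) (R(Y, G) = 8 - 1/(5*(G/(-1928) + 43)) = 8 - 1/(5*(G*(-1/1928) + 43)) = 8 - 1/(5*(-G/1928 + 43)) = 8 - 1/(5*(43 - G/1928)))
w(q) = q + 2*q² (w(q) = (q² + q²) + q = 2*q² + q = q + 2*q²)
(-19*(-115657) + R(529, -259))*(w(1674) + 2534938) = (-19*(-115657) + 8*(-414279 + 5*(-259))/(5*(-82904 - 259)))*(1674*(1 + 2*1674) + 2534938) = (2197483 + (8/5)*(-414279 - 1295)/(-83163))*(1674*(1 + 3348) + 2534938) = (2197483 + (8/5)*(-1/83163)*(-415574))*(1674*3349 + 2534938) = (2197483 + 3324592/415815)*(5606226 + 2534938) = (913749718237/415815)*8141164 = 7438986311121207868/415815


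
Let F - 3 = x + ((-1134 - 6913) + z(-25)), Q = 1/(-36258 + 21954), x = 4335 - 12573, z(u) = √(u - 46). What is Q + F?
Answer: -232897729/14304 + I*√71 ≈ -16282.0 + 8.4261*I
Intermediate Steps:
z(u) = √(-46 + u)
x = -8238
Q = -1/14304 (Q = 1/(-14304) = -1/14304 ≈ -6.9911e-5)
F = -16282 + I*√71 (F = 3 + (-8238 + ((-1134 - 6913) + √(-46 - 25))) = 3 + (-8238 + (-8047 + √(-71))) = 3 + (-8238 + (-8047 + I*√71)) = 3 + (-16285 + I*√71) = -16282 + I*√71 ≈ -16282.0 + 8.4261*I)
Q + F = -1/14304 + (-16282 + I*√71) = -232897729/14304 + I*√71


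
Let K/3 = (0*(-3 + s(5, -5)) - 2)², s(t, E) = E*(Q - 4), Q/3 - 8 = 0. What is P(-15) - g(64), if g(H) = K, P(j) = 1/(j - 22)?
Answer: -445/37 ≈ -12.027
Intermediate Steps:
Q = 24 (Q = 24 + 3*0 = 24 + 0 = 24)
s(t, E) = 20*E (s(t, E) = E*(24 - 4) = E*20 = 20*E)
P(j) = 1/(-22 + j)
K = 12 (K = 3*(0*(-3 + 20*(-5)) - 2)² = 3*(0*(-3 - 100) - 2)² = 3*(0*(-103) - 2)² = 3*(0 - 2)² = 3*(-2)² = 3*4 = 12)
g(H) = 12
P(-15) - g(64) = 1/(-22 - 15) - 1*12 = 1/(-37) - 12 = -1/37 - 12 = -445/37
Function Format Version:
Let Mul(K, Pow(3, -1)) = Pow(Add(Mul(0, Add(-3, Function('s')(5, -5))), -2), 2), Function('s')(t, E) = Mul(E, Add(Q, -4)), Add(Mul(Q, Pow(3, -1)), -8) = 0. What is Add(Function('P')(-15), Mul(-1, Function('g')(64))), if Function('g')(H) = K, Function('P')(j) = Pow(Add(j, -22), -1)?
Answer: Rational(-445, 37) ≈ -12.027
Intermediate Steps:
Q = 24 (Q = Add(24, Mul(3, 0)) = Add(24, 0) = 24)
Function('s')(t, E) = Mul(20, E) (Function('s')(t, E) = Mul(E, Add(24, -4)) = Mul(E, 20) = Mul(20, E))
Function('P')(j) = Pow(Add(-22, j), -1)
K = 12 (K = Mul(3, Pow(Add(Mul(0, Add(-3, Mul(20, -5))), -2), 2)) = Mul(3, Pow(Add(Mul(0, Add(-3, -100)), -2), 2)) = Mul(3, Pow(Add(Mul(0, -103), -2), 2)) = Mul(3, Pow(Add(0, -2), 2)) = Mul(3, Pow(-2, 2)) = Mul(3, 4) = 12)
Function('g')(H) = 12
Add(Function('P')(-15), Mul(-1, Function('g')(64))) = Add(Pow(Add(-22, -15), -1), Mul(-1, 12)) = Add(Pow(-37, -1), -12) = Add(Rational(-1, 37), -12) = Rational(-445, 37)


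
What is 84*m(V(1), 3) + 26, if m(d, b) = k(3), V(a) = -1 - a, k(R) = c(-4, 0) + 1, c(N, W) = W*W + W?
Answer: 110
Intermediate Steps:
c(N, W) = W + W² (c(N, W) = W² + W = W + W²)
k(R) = 1 (k(R) = 0*(1 + 0) + 1 = 0*1 + 1 = 0 + 1 = 1)
m(d, b) = 1
84*m(V(1), 3) + 26 = 84*1 + 26 = 84 + 26 = 110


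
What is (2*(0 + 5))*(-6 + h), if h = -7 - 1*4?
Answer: -170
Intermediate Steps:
h = -11 (h = -7 - 4 = -11)
(2*(0 + 5))*(-6 + h) = (2*(0 + 5))*(-6 - 11) = (2*5)*(-17) = 10*(-17) = -170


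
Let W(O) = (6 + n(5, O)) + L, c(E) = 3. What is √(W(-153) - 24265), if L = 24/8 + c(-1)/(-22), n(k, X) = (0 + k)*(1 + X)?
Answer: I*√12107810/22 ≈ 158.16*I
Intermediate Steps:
n(k, X) = k*(1 + X)
L = 63/22 (L = 24/8 + 3/(-22) = 24*(⅛) + 3*(-1/22) = 3 - 3/22 = 63/22 ≈ 2.8636)
W(O) = 305/22 + 5*O (W(O) = (6 + 5*(1 + O)) + 63/22 = (6 + (5 + 5*O)) + 63/22 = (11 + 5*O) + 63/22 = 305/22 + 5*O)
√(W(-153) - 24265) = √((305/22 + 5*(-153)) - 24265) = √((305/22 - 765) - 24265) = √(-16525/22 - 24265) = √(-550355/22) = I*√12107810/22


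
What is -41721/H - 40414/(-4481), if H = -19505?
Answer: 975226871/87401905 ≈ 11.158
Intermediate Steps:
-41721/H - 40414/(-4481) = -41721/(-19505) - 40414/(-4481) = -41721*(-1/19505) - 40414*(-1/4481) = 41721/19505 + 40414/4481 = 975226871/87401905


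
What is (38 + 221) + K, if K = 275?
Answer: 534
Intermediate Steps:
(38 + 221) + K = (38 + 221) + 275 = 259 + 275 = 534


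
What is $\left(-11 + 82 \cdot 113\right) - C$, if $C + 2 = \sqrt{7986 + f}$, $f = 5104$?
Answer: $9257 - \sqrt{13090} \approx 9142.6$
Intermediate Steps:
$C = -2 + \sqrt{13090}$ ($C = -2 + \sqrt{7986 + 5104} = -2 + \sqrt{13090} \approx 112.41$)
$\left(-11 + 82 \cdot 113\right) - C = \left(-11 + 82 \cdot 113\right) - \left(-2 + \sqrt{13090}\right) = \left(-11 + 9266\right) + \left(2 - \sqrt{13090}\right) = 9255 + \left(2 - \sqrt{13090}\right) = 9257 - \sqrt{13090}$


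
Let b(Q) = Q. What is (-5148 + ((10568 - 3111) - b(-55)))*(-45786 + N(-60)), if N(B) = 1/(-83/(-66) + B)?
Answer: -419639285232/3877 ≈ -1.0824e+8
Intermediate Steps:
N(B) = 1/(83/66 + B) (N(B) = 1/(-83*(-1/66) + B) = 1/(83/66 + B))
(-5148 + ((10568 - 3111) - b(-55)))*(-45786 + N(-60)) = (-5148 + ((10568 - 3111) - 1*(-55)))*(-45786 + 66/(83 + 66*(-60))) = (-5148 + (7457 + 55))*(-45786 + 66/(83 - 3960)) = (-5148 + 7512)*(-45786 + 66/(-3877)) = 2364*(-45786 + 66*(-1/3877)) = 2364*(-45786 - 66/3877) = 2364*(-177512388/3877) = -419639285232/3877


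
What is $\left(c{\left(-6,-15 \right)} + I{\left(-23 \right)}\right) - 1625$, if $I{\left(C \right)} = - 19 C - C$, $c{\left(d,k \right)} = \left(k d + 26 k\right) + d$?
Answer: $-1471$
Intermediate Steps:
$c{\left(d,k \right)} = d + 26 k + d k$ ($c{\left(d,k \right)} = \left(d k + 26 k\right) + d = \left(26 k + d k\right) + d = d + 26 k + d k$)
$I{\left(C \right)} = - 20 C$
$\left(c{\left(-6,-15 \right)} + I{\left(-23 \right)}\right) - 1625 = \left(\left(-6 + 26 \left(-15\right) - -90\right) - -460\right) - 1625 = \left(\left(-6 - 390 + 90\right) + 460\right) - 1625 = \left(-306 + 460\right) - 1625 = 154 - 1625 = -1471$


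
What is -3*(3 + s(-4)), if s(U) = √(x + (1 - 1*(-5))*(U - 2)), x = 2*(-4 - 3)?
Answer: -9 - 15*I*√2 ≈ -9.0 - 21.213*I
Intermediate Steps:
x = -14 (x = 2*(-7) = -14)
s(U) = √(-26 + 6*U) (s(U) = √(-14 + (1 - 1*(-5))*(U - 2)) = √(-14 + (1 + 5)*(-2 + U)) = √(-14 + 6*(-2 + U)) = √(-14 + (-12 + 6*U)) = √(-26 + 6*U))
-3*(3 + s(-4)) = -3*(3 + √(-26 + 6*(-4))) = -3*(3 + √(-26 - 24)) = -3*(3 + √(-50)) = -3*(3 + 5*I*√2) = -9 - 15*I*√2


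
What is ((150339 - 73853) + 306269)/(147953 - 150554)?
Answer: -7505/51 ≈ -147.16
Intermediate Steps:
((150339 - 73853) + 306269)/(147953 - 150554) = (76486 + 306269)/(-2601) = 382755*(-1/2601) = -7505/51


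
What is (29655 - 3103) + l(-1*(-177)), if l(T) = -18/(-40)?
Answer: 531049/20 ≈ 26552.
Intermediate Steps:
l(T) = 9/20 (l(T) = -18*(-1/40) = 9/20)
(29655 - 3103) + l(-1*(-177)) = (29655 - 3103) + 9/20 = 26552 + 9/20 = 531049/20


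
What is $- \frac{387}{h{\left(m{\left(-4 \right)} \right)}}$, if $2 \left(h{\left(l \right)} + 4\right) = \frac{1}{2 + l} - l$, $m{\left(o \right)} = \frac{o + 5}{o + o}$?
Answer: $\frac{92880}{881} \approx 105.43$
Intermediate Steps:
$m{\left(o \right)} = \frac{5 + o}{2 o}$
$h{\left(l \right)} = -4 + \frac{1}{2 \left(2 + l\right)} - \frac{l}{2}$ ($h{\left(l \right)} = -4 + \frac{\frac{1}{2 + l} - l}{2} = -4 - \left(\frac{l}{2} - \frac{1}{2 \left(2 + l\right)}\right) = -4 + \frac{1}{2 \left(2 + l\right)} - \frac{l}{2}$)
$- \frac{387}{h{\left(m{\left(-4 \right)} \right)}} = - \frac{387}{\frac{1}{2} \frac{1}{2 + \frac{5 - 4}{2 \left(-4\right)}} \left(-15 - \left(\frac{5 - 4}{2 \left(-4\right)}\right)^{2} - 10 \frac{5 - 4}{2 \left(-4\right)}\right)} = - \frac{387}{\frac{1}{2} \frac{1}{2 + \frac{1}{2} \left(- \frac{1}{4}\right) 1} \left(-15 - \left(\frac{1}{2} \left(- \frac{1}{4}\right) 1\right)^{2} - 10 \cdot \frac{1}{2} \left(- \frac{1}{4}\right) 1\right)} = - \frac{387}{\frac{1}{2} \frac{1}{2 - \frac{1}{8}} \left(-15 - \left(- \frac{1}{8}\right)^{2} - - \frac{5}{4}\right)} = - \frac{387}{\frac{1}{2} \frac{1}{\frac{15}{8}} \left(-15 - \frac{1}{64} + \frac{5}{4}\right)} = - \frac{387}{\frac{1}{2} \cdot \frac{8}{15} \left(-15 - \frac{1}{64} + \frac{5}{4}\right)} = - \frac{387}{\frac{1}{2} \cdot \frac{8}{15} \left(- \frac{881}{64}\right)} = - \frac{387}{- \frac{881}{240}} = \left(-387\right) \left(- \frac{240}{881}\right) = \frac{92880}{881}$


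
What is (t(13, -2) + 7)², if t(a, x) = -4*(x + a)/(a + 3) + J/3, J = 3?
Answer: 441/16 ≈ 27.563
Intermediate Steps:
t(a, x) = 1 - 4*(a + x)/(3 + a) (t(a, x) = -4*(x + a)/(a + 3) + 3/3 = -4*(a + x)/(3 + a) + 3*(⅓) = -4*(a + x)/(3 + a) + 1 = 1 - 4*(a + x)/(3 + a))
(t(13, -2) + 7)² = ((3 - 4*(-2) - 3*13)/(3 + 13) + 7)² = ((3 + 8 - 39)/16 + 7)² = ((1/16)*(-28) + 7)² = (-7/4 + 7)² = (21/4)² = 441/16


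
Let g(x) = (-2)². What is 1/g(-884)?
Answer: ¼ ≈ 0.25000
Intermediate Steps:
g(x) = 4
1/g(-884) = 1/4 = ¼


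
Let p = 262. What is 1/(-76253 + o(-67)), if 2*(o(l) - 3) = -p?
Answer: -1/76381 ≈ -1.3092e-5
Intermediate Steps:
o(l) = -128 (o(l) = 3 + (-1*262)/2 = 3 + (½)*(-262) = 3 - 131 = -128)
1/(-76253 + o(-67)) = 1/(-76253 - 128) = 1/(-76381) = -1/76381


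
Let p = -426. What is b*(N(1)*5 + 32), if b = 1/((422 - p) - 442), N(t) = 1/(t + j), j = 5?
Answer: 197/2436 ≈ 0.080870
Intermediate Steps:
N(t) = 1/(5 + t) (N(t) = 1/(t + 5) = 1/(5 + t))
b = 1/406 (b = 1/((422 - 1*(-426)) - 442) = 1/((422 + 426) - 442) = 1/(848 - 442) = 1/406 ≈ 0.0024631)
b*(N(1)*5 + 32) = (5/(5 + 1) + 32)/406 = (5/6 + 32)/406 = ((⅙)*5 + 32)/406 = (⅚ + 32)/406 = (1/406)*(197/6) = 197/2436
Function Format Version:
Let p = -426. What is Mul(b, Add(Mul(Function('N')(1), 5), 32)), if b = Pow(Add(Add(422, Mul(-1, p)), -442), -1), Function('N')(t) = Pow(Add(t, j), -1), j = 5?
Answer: Rational(197, 2436) ≈ 0.080870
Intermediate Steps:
Function('N')(t) = Pow(Add(5, t), -1) (Function('N')(t) = Pow(Add(t, 5), -1) = Pow(Add(5, t), -1))
b = Rational(1, 406) (b = Pow(Add(Add(422, Mul(-1, -426)), -442), -1) = Pow(Add(Add(422, 426), -442), -1) = Pow(Add(848, -442), -1) = Pow(406, -1) = Rational(1, 406) ≈ 0.0024631)
Mul(b, Add(Mul(Function('N')(1), 5), 32)) = Mul(Rational(1, 406), Add(Mul(Pow(Add(5, 1), -1), 5), 32)) = Mul(Rational(1, 406), Add(Mul(Pow(6, -1), 5), 32)) = Mul(Rational(1, 406), Add(Mul(Rational(1, 6), 5), 32)) = Mul(Rational(1, 406), Add(Rational(5, 6), 32)) = Mul(Rational(1, 406), Rational(197, 6)) = Rational(197, 2436)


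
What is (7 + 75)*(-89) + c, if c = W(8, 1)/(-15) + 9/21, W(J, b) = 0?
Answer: -51083/7 ≈ -7297.6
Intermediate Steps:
c = 3/7 (c = 0/(-15) + 9/21 = 0*(-1/15) + 9*(1/21) = 0 + 3/7 = 3/7 ≈ 0.42857)
(7 + 75)*(-89) + c = (7 + 75)*(-89) + 3/7 = 82*(-89) + 3/7 = -7298 + 3/7 = -51083/7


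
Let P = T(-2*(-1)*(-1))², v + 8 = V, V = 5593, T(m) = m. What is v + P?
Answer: 5589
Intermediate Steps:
v = 5585 (v = -8 + 5593 = 5585)
P = 4 (P = (-2*(-1)*(-1))² = (2*(-1))² = (-2)² = 4)
v + P = 5585 + 4 = 5589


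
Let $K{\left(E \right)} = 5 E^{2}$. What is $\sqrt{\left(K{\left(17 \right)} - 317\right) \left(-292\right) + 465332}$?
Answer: $2 \sqrt{33989} \approx 368.72$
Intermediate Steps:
$\sqrt{\left(K{\left(17 \right)} - 317\right) \left(-292\right) + 465332} = \sqrt{\left(5 \cdot 17^{2} - 317\right) \left(-292\right) + 465332} = \sqrt{\left(5 \cdot 289 - 317\right) \left(-292\right) + 465332} = \sqrt{\left(1445 - 317\right) \left(-292\right) + 465332} = \sqrt{1128 \left(-292\right) + 465332} = \sqrt{-329376 + 465332} = \sqrt{135956} = 2 \sqrt{33989}$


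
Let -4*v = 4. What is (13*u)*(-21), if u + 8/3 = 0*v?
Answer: 728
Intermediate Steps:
v = -1 (v = -¼*4 = -1)
u = -8/3 (u = -8/3 + 0*(-1) = -8/3 + 0 = -8/3 ≈ -2.6667)
(13*u)*(-21) = (13*(-8/3))*(-21) = -104/3*(-21) = 728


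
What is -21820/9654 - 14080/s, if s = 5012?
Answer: -30661270/6048231 ≈ -5.0695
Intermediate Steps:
-21820/9654 - 14080/s = -21820/9654 - 14080/5012 = -21820*1/9654 - 14080*1/5012 = -10910/4827 - 3520/1253 = -30661270/6048231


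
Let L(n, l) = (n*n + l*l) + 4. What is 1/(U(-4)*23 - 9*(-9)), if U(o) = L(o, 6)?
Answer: 1/1369 ≈ 0.00073046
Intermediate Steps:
L(n, l) = 4 + l² + n² (L(n, l) = (n² + l²) + 4 = (l² + n²) + 4 = 4 + l² + n²)
U(o) = 40 + o² (U(o) = 4 + 6² + o² = 4 + 36 + o² = 40 + o²)
1/(U(-4)*23 - 9*(-9)) = 1/((40 + (-4)²)*23 - 9*(-9)) = 1/((40 + 16)*23 + 81) = 1/(56*23 + 81) = 1/(1288 + 81) = 1/1369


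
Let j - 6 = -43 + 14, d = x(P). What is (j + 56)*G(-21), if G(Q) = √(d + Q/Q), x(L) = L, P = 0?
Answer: 33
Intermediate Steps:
d = 0
G(Q) = 1 (G(Q) = √(0 + Q/Q) = √(0 + 1) = √1 = 1)
j = -23 (j = 6 + (-43 + 14) = 6 - 29 = -23)
(j + 56)*G(-21) = (-23 + 56)*1 = 33*1 = 33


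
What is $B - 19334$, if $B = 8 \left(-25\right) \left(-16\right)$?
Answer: $-16134$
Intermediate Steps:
$B = 3200$ ($B = \left(-200\right) \left(-16\right) = 3200$)
$B - 19334 = 3200 - 19334 = -16134$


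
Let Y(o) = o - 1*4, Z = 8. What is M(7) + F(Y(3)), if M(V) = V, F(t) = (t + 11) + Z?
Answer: 25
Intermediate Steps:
Y(o) = -4 + o (Y(o) = o - 4 = -4 + o)
F(t) = 19 + t (F(t) = (t + 11) + 8 = (11 + t) + 8 = 19 + t)
M(7) + F(Y(3)) = 7 + (19 + (-4 + 3)) = 7 + (19 - 1) = 7 + 18 = 25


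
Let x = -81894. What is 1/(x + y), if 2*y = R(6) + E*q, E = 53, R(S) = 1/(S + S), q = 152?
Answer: -24/1868783 ≈ -1.2843e-5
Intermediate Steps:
R(S) = 1/(2*S)
y = 96673/24 (y = ((½)/6 + 53*152)/2 = ((½)*(⅙) + 8056)/2 = (1/12 + 8056)/2 = (½)*(96673/12) = 96673/24 ≈ 4028.0)
1/(x + y) = 1/(-81894 + 96673/24) = 1/(-1868783/24) = -24/1868783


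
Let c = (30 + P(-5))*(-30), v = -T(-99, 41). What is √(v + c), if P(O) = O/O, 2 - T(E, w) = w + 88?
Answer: I*√803 ≈ 28.337*I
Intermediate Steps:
T(E, w) = -86 - w (T(E, w) = 2 - (w + 88) = 2 - (88 + w) = 2 + (-88 - w) = -86 - w)
P(O) = 1
v = 127 (v = -(-86 - 1*41) = -(-86 - 41) = -1*(-127) = 127)
c = -930 (c = (30 + 1)*(-30) = 31*(-30) = -930)
√(v + c) = √(127 - 930) = √(-803) = I*√803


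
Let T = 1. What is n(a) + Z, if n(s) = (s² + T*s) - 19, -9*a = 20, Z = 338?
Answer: 26059/81 ≈ 321.72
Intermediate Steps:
a = -20/9 (a = -⅑*20 = -20/9 ≈ -2.2222)
n(s) = -19 + s + s² (n(s) = (s² + 1*s) - 19 = (s² + s) - 19 = (s + s²) - 19 = -19 + s + s²)
n(a) + Z = (-19 - 20/9 + (-20/9)²) + 338 = (-19 - 20/9 + 400/81) + 338 = -1319/81 + 338 = 26059/81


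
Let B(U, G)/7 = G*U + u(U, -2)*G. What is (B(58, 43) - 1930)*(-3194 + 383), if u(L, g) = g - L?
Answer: 7117452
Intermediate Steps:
B(U, G) = 7*G*U + 7*G*(-2 - U) (B(U, G) = 7*(G*U + (-2 - U)*G) = 7*(G*U + G*(-2 - U)) = 7*G*U + 7*G*(-2 - U))
(B(58, 43) - 1930)*(-3194 + 383) = (-14*43 - 1930)*(-3194 + 383) = (-602 - 1930)*(-2811) = -2532*(-2811) = 7117452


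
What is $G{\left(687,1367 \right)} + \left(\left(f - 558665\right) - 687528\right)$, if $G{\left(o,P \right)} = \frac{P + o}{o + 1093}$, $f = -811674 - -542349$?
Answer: $- \frac{1348809993}{890} \approx -1.5155 \cdot 10^{6}$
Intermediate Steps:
$f = -269325$ ($f = -811674 + 542349 = -269325$)
$G{\left(o,P \right)} = \frac{P + o}{1093 + o}$
$G{\left(687,1367 \right)} + \left(\left(f - 558665\right) - 687528\right) = \frac{1367 + 687}{1093 + 687} - 1515518 = \frac{1}{1780} \cdot 2054 - 1515518 = \frac{1027}{890} - 1515518 = - \frac{1348809993}{890}$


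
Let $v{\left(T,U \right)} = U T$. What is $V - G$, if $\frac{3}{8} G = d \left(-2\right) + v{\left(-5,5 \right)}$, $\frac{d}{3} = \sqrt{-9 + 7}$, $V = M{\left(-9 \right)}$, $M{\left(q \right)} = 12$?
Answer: $\frac{236}{3} + 16 i \sqrt{2} \approx 78.667 + 22.627 i$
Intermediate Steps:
$V = 12$
$d = 3 i \sqrt{2}$ ($d = 3 \sqrt{-9 + 7} = 3 \sqrt{-2} = 3 i \sqrt{2} \approx 4.2426 i$)
$v{\left(T,U \right)} = T U$
$G = - \frac{200}{3} - 16 i \sqrt{2}$ ($G = \frac{8 \left(3 i \sqrt{2} \left(-2\right) - 25\right)}{3} = \frac{8 \left(- 6 i \sqrt{2} - 25\right)}{3} = \frac{8 \left(-25 - 6 i \sqrt{2}\right)}{3} = - \frac{200}{3} - 16 i \sqrt{2} \approx -66.667 - 22.627 i$)
$V - G = 12 - \left(- \frac{200}{3} - 16 i \sqrt{2}\right) = 12 + \left(\frac{200}{3} + 16 i \sqrt{2}\right) = \frac{236}{3} + 16 i \sqrt{2}$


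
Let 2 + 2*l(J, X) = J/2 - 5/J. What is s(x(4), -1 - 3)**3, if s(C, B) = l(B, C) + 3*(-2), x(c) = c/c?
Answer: -205379/512 ≈ -401.13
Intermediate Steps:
x(c) = 1
l(J, X) = -1 - 5/(2*J) + J/4 (l(J, X) = -1 + (J/2 - 5/J)/2 = -1 + (-5/(2*J) + J/4) = -1 - 5/(2*J) + J/4)
s(C, B) = -6 + (-10 + B*(-4 + B))/(4*B) (s(C, B) = (-10 + B*(-4 + B))/(4*B) + 3*(-2) = (-10 + B*(-4 + B))/(4*B) - 6 = -6 + (-10 + B*(-4 + B))/(4*B))
s(x(4), -1 - 3)**3 = (-7 - 5/(2*(-1 - 3)) + (-1 - 3)/4)**3 = (-7 - 5/2/(-4) + (1/4)*(-4))**3 = (-7 - 5/2*(-1/4) - 1)**3 = (-7 + 5/8 - 1)**3 = (-59/8)**3 = -205379/512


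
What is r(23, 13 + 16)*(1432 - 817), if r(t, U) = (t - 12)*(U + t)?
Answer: 351780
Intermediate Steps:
r(t, U) = (-12 + t)*(U + t)
r(23, 13 + 16)*(1432 - 817) = (23² - 12*(13 + 16) - 12*23 + (13 + 16)*23)*(1432 - 817) = (529 - 12*29 - 276 + 29*23)*615 = (529 - 348 - 276 + 667)*615 = 572*615 = 351780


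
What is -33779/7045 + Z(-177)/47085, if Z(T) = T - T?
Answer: -33779/7045 ≈ -4.7947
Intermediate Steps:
Z(T) = 0
-33779/7045 + Z(-177)/47085 = -33779/7045 + 0/47085 = -33779*1/7045 + 0*(1/47085) = -33779/7045 + 0 = -33779/7045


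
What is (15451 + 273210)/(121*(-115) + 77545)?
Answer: 288661/63630 ≈ 4.5366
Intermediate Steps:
(15451 + 273210)/(121*(-115) + 77545) = 288661/(-13915 + 77545) = 288661/63630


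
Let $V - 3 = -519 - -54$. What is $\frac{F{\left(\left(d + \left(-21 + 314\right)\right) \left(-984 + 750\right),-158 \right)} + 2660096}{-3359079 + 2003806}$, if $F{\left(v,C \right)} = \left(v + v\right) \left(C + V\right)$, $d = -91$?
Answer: $- \frac{61272416}{1355273} \approx -45.21$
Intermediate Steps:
$V = -462$ ($V = 3 - 465 = -462$)
$F{\left(v,C \right)} = 2 v \left(-462 + C\right)$ ($F{\left(v,C \right)} = \left(v + v\right) \left(C - 462\right) = 2 v \left(-462 + C\right)$)
$\frac{F{\left(\left(d + \left(-21 + 314\right)\right) \left(-984 + 750\right),-158 \right)} + 2660096}{-3359079 + 2003806} = \frac{2 \left(-91 + \left(-21 + 314\right)\right) \left(-984 + 750\right) \left(-462 - 158\right) + 2660096}{-3359079 + 2003806} = \frac{2 \left(-91 + 293\right) \left(-234\right) \left(-620\right) + 2660096}{-1355273} = \left(2 \cdot 202 \left(-234\right) \left(-620\right) + 2660096\right) \left(- \frac{1}{1355273}\right) = \left(2 \left(-47268\right) \left(-620\right) + 2660096\right) \left(- \frac{1}{1355273}\right) = \left(58612320 + 2660096\right) \left(- \frac{1}{1355273}\right) = 61272416 \left(- \frac{1}{1355273}\right) = - \frac{61272416}{1355273}$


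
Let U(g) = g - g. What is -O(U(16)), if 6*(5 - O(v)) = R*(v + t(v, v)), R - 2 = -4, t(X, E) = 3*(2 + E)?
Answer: -7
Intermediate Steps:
t(X, E) = 6 + 3*E
R = -2 (R = 2 - 4 = -2)
U(g) = 0
O(v) = 7 + 4*v/3 (O(v) = 5 - (-1)*(v + (6 + 3*v))/3 = 5 - (-1)*(6 + 4*v)/3 = 5 - (-12 - 8*v)/6 = 5 + (2 + 4*v/3) = 7 + 4*v/3)
-O(U(16)) = -(7 + (4/3)*0) = -(7 + 0) = -1*7 = -7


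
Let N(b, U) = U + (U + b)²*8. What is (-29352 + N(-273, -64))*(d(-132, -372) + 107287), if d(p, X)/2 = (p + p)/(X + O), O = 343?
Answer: 2735740240736/29 ≈ 9.4336e+10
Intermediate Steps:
d(p, X) = 4*p/(343 + X) (d(p, X) = 2*((p + p)/(X + 343)) = 2*((2*p)/(343 + X)) = 2*(2*p/(343 + X)) = 4*p/(343 + X))
N(b, U) = U + 8*(U + b)²
(-29352 + N(-273, -64))*(d(-132, -372) + 107287) = (-29352 + (-64 + 8*(-64 - 273)²))*(4*(-132)/(343 - 372) + 107287) = (-29352 + (-64 + 8*(-337)²))*(4*(-132)/(-29) + 107287) = (-29352 + (-64 + 8*113569))*(4*(-132)*(-1/29) + 107287) = (-29352 + (-64 + 908552))*(528/29 + 107287) = (-29352 + 908488)*(3111851/29) = 879136*(3111851/29) = 2735740240736/29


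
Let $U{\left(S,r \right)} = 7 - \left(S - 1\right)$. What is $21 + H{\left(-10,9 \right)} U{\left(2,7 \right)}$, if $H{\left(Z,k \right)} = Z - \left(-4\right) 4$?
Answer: $57$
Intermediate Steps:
$U{\left(S,r \right)} = 8 - S$ ($U{\left(S,r \right)} = 7 - \left(-1 + S\right) = 8 - S$)
$H{\left(Z,k \right)} = 16 + Z$ ($H{\left(Z,k \right)} = Z - -16 = Z + 16 = 16 + Z$)
$21 + H{\left(-10,9 \right)} U{\left(2,7 \right)} = 21 + \left(16 - 10\right) \left(8 - 2\right) = 21 + 6 \left(8 - 2\right) = 21 + 6 \cdot 6 = 21 + 36 = 57$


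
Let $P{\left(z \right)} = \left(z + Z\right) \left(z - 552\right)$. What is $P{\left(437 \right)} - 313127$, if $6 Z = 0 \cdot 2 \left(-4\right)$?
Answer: $-363382$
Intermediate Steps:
$Z = 0$ ($Z = \frac{0 \cdot 2 \left(-4\right)}{6} = \frac{0 \left(-4\right)}{6} = \frac{1}{6} \cdot 0 = 0$)
$P{\left(z \right)} = z \left(-552 + z\right)$ ($P{\left(z \right)} = \left(z + 0\right) \left(z - 552\right) = z \left(-552 + z\right)$)
$P{\left(437 \right)} - 313127 = 437 \left(-552 + 437\right) - 313127 = 437 \left(-115\right) - 313127 = -50255 - 313127 = -363382$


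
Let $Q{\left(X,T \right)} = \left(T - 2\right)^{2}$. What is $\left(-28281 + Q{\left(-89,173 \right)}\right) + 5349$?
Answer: $6309$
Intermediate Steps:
$Q{\left(X,T \right)} = \left(-2 + T\right)^{2}$
$\left(-28281 + Q{\left(-89,173 \right)}\right) + 5349 = \left(-28281 + \left(-2 + 173\right)^{2}\right) + 5349 = \left(-28281 + 171^{2}\right) + 5349 = \left(-28281 + 29241\right) + 5349 = 960 + 5349 = 6309$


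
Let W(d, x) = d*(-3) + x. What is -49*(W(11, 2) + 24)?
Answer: 343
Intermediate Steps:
W(d, x) = x - 3*d (W(d, x) = -3*d + x = x - 3*d)
-49*(W(11, 2) + 24) = -49*((2 - 3*11) + 24) = -49*((2 - 33) + 24) = -49*(-31 + 24) = -49*(-7) = 343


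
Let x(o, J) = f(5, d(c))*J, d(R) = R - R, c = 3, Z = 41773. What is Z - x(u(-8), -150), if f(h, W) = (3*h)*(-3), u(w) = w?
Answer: 35023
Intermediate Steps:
d(R) = 0
f(h, W) = -9*h
x(o, J) = -45*J (x(o, J) = (-9*5)*J = -45*J)
Z - x(u(-8), -150) = 41773 - (-45)*(-150) = 41773 - 1*6750 = 41773 - 6750 = 35023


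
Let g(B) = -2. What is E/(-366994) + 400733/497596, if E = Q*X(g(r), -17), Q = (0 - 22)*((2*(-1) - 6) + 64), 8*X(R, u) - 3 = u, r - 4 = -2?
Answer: 72996894813/91307373212 ≈ 0.79946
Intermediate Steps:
r = 2 (r = 4 - 2 = 2)
X(R, u) = 3/8 + u/8
Q = -1232 (Q = -22*((-2 - 6) + 64) = -22*(-8 + 64) = -22*56 = -1232)
E = 2156 (E = -1232*(3/8 + (1/8)*(-17)) = -1232*(3/8 - 17/8) = -1232*(-7/4) = 2156)
E/(-366994) + 400733/497596 = 2156/(-366994) + 400733/497596 = 2156*(-1/366994) + 400733*(1/497596) = -1078/183497 + 400733/497596 = 72996894813/91307373212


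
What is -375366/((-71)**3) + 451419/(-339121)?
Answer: -34273332423/121375136231 ≈ -0.28238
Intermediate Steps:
-375366/((-71)**3) + 451419/(-339121) = -375366/(-357911) + 451419*(-1/339121) = -375366*(-1/357911) - 451419/339121 = 375366/357911 - 451419/339121 = -34273332423/121375136231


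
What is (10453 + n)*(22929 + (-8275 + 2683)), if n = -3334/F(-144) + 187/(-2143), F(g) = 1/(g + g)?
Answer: 36062555836176/2143 ≈ 1.6828e+10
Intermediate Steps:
F(g) = 1/(2*g)
n = 2057691269/2143 (n = -3334/((1/2)/(-144)) + 187/(-2143) = -3334/((1/2)*(-1/144)) + 187*(-1/2143) = -3334/(-1/288) - 187/2143 = -3334*(-288) - 187/2143 = 960192 - 187/2143 = 2057691269/2143 ≈ 9.6019e+5)
(10453 + n)*(22929 + (-8275 + 2683)) = (10453 + 2057691269/2143)*(22929 + (-8275 + 2683)) = 2080092048*(22929 - 5592)/2143 = (2080092048/2143)*17337 = 36062555836176/2143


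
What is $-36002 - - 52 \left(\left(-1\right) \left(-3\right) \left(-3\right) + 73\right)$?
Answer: $-32674$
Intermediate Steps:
$-36002 - - 52 \left(\left(-1\right) \left(-3\right) \left(-3\right) + 73\right) = -36002 - - 52 \left(3 \left(-3\right) + 73\right) = -36002 - - 52 \left(-9 + 73\right) = -36002 - \left(-52\right) 64 = -36002 - -3328 = -36002 + 3328 = -32674$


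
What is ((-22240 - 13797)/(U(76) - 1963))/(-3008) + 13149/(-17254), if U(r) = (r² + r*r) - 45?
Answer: -188432169025/247666952704 ≈ -0.76083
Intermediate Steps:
U(r) = -45 + 2*r² (U(r) = (r² + r²) - 45 = 2*r² - 45 = -45 + 2*r²)
((-22240 - 13797)/(U(76) - 1963))/(-3008) + 13149/(-17254) = ((-22240 - 13797)/((-45 + 2*76²) - 1963))/(-3008) + 13149/(-17254) = -36037/((-45 + 2*5776) - 1963)*(-1/3008) + 13149*(-1/17254) = -36037/((-45 + 11552) - 1963)*(-1/3008) - 13149/17254 = -36037/(11507 - 1963)*(-1/3008) - 13149/17254 = -36037/9544*(-1/3008) - 13149/17254 = 36037/28708352 - 13149/17254 = -188432169025/247666952704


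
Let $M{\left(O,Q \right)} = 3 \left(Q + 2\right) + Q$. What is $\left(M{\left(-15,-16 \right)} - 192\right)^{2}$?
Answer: $62500$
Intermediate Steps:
$M{\left(O,Q \right)} = 6 + 4 Q$ ($M{\left(O,Q \right)} = 3 \left(2 + Q\right) + Q = \left(6 + 3 Q\right) + Q = 6 + 4 Q$)
$\left(M{\left(-15,-16 \right)} - 192\right)^{2} = \left(\left(6 + 4 \left(-16\right)\right) - 192\right)^{2} = \left(\left(6 - 64\right) - 192\right)^{2} = \left(-58 - 192\right)^{2} = \left(-250\right)^{2} = 62500$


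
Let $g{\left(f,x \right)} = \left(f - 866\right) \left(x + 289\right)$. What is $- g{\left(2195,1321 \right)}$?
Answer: $-2139690$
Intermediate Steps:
$g{\left(f,x \right)} = \left(-866 + f\right) \left(289 + x\right)$
$- g{\left(2195,1321 \right)} = - (-250274 - 1143986 + 289 \cdot 2195 + 2195 \cdot 1321) = - (-250274 - 1143986 + 634355 + 2899595) = \left(-1\right) 2139690 = -2139690$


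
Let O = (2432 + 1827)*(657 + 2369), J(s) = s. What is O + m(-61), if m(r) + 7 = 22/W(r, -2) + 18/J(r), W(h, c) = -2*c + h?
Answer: 44810624411/3477 ≈ 1.2888e+7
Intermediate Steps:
W(h, c) = h - 2*c
O = 12887734 (O = 4259*3026 = 12887734)
m(r) = -7 + 18/r + 22/(4 + r) (m(r) = -7 + (22/(r - 2*(-2)) + 18/r) = -7 + (22/(r + 4) + 18/r) = -7 + (22/(4 + r) + 18/r) = -7 + (18/r + 22/(4 + r)) = -7 + 18/r + 22/(4 + r))
O + m(-61) = 12887734 + (72 - 7*(-61)**2 + 12*(-61))/((-61)*(4 - 61)) = 12887734 - 1/61*(72 - 7*3721 - 732)/(-57) = 12887734 - 1/61*(-1/57)*(72 - 26047 - 732) = 12887734 - 1/61*(-1/57)*(-26707) = 12887734 - 26707/3477 = 44810624411/3477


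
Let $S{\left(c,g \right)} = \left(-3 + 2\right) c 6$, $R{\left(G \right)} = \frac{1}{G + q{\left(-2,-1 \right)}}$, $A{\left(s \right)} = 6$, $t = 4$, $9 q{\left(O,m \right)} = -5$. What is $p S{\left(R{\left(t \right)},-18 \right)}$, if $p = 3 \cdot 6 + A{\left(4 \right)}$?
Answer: $- \frac{1296}{31} \approx -41.806$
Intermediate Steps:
$q{\left(O,m \right)} = - \frac{5}{9}$ ($q{\left(O,m \right)} = \frac{1}{9} \left(-5\right) = - \frac{5}{9}$)
$R{\left(G \right)} = \frac{1}{- \frac{5}{9} + G}$ ($R{\left(G \right)} = \frac{1}{G - \frac{5}{9}} = \frac{1}{- \frac{5}{9} + G}$)
$S{\left(c,g \right)} = - 6 c$ ($S{\left(c,g \right)} = - c 6 = - 6 c$)
$p = 24$ ($p = 3 \cdot 6 + 6 = 18 + 6 = 24$)
$p S{\left(R{\left(t \right)},-18 \right)} = 24 \left(- 6 \frac{9}{-5 + 9 \cdot 4}\right) = 24 \left(- 6 \frac{9}{-5 + 36}\right) = 24 \left(- 6 \cdot \frac{9}{31}\right) = 24 \left(- 6 \cdot 9 \cdot \frac{1}{31}\right) = 24 \left(\left(-6\right) \frac{9}{31}\right) = 24 \left(- \frac{54}{31}\right) = - \frac{1296}{31}$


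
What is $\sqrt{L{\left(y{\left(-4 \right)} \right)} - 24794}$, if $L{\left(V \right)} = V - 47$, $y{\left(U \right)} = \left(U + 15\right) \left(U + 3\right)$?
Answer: $2 i \sqrt{6213} \approx 157.65 i$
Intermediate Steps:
$y{\left(U \right)} = \left(3 + U\right) \left(15 + U\right)$ ($y{\left(U \right)} = \left(15 + U\right) \left(3 + U\right) = \left(3 + U\right) \left(15 + U\right)$)
$L{\left(V \right)} = -47 + V$ ($L{\left(V \right)} = V - 47 = -47 + V$)
$\sqrt{L{\left(y{\left(-4 \right)} \right)} - 24794} = \sqrt{\left(-47 + \left(45 + \left(-4\right)^{2} + 18 \left(-4\right)\right)\right) - 24794} = \sqrt{\left(-47 + \left(45 + 16 - 72\right)\right) - 24794} = \sqrt{\left(-47 - 11\right) - 24794} = \sqrt{-58 - 24794} = \sqrt{-24852} = 2 i \sqrt{6213}$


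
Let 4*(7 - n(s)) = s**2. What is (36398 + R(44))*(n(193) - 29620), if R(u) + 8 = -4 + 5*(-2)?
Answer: -1415944894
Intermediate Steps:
R(u) = -22 (R(u) = -8 + (-4 + 5*(-2)) = -8 + (-4 - 10) = -8 - 14 = -22)
n(s) = 7 - s**2/4
(36398 + R(44))*(n(193) - 29620) = (36398 - 22)*((7 - 1/4*193**2) - 29620) = 36376*((7 - 1/4*37249) - 29620) = 36376*((7 - 37249/4) - 29620) = 36376*(-37221/4 - 29620) = 36376*(-155701/4) = -1415944894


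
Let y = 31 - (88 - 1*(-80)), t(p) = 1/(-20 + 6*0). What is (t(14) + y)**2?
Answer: 7513081/400 ≈ 18783.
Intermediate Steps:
t(p) = -1/20 (t(p) = 1/(-20 + 0) = 1/(-20) = -1/20)
y = -137 (y = 31 - (88 + 80) = 31 - 1*168 = 31 - 168 = -137)
(t(14) + y)**2 = (-1/20 - 137)**2 = (-2741/20)**2 = 7513081/400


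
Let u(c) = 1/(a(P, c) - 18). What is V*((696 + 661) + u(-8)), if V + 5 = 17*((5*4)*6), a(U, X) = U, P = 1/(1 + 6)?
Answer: 69034526/25 ≈ 2.7614e+6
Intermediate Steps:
P = ⅐ (P = 1/7 = ⅐ ≈ 0.14286)
V = 2035 (V = -5 + 17*((5*4)*6) = -5 + 17*(20*6) = -5 + 17*120 = -5 + 2040 = 2035)
u(c) = -7/125 (u(c) = 1/(⅐ - 18) = 1/(-125/7) = -7/125)
V*((696 + 661) + u(-8)) = 2035*((696 + 661) - 7/125) = 2035*(1357 - 7/125) = 2035*(169618/125) = 69034526/25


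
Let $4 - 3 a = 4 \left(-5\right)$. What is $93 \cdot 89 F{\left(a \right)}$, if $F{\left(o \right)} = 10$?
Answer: $82770$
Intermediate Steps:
$a = 8$ ($a = \frac{4}{3} - \frac{4 \left(-5\right)}{3} = \frac{4}{3} - - \frac{20}{3} = \frac{4}{3} + \frac{20}{3} = 8$)
$93 \cdot 89 F{\left(a \right)} = 93 \cdot 89 \cdot 10 = 8277 \cdot 10 = 82770$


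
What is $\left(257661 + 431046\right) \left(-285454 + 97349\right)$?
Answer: $-129549230235$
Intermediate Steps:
$\left(257661 + 431046\right) \left(-285454 + 97349\right) = 688707 \left(-188105\right) = -129549230235$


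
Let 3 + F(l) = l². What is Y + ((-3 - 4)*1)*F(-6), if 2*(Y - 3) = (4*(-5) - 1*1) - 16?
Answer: -493/2 ≈ -246.50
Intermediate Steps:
F(l) = -3 + l²
Y = -31/2 (Y = 3 + ((4*(-5) - 1*1) - 16)/2 = 3 + ((-20 - 1) - 16)/2 = 3 + (-21 - 16)/2 = 3 + (½)*(-37) = 3 - 37/2 = -31/2 ≈ -15.500)
Y + ((-3 - 4)*1)*F(-6) = -31/2 + ((-3 - 4)*1)*(-3 + (-6)²) = -31/2 + (-7*1)*(-3 + 36) = -31/2 - 7*33 = -31/2 - 231 = -493/2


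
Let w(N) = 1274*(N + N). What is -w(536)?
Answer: -1365728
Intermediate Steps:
w(N) = 2548*N (w(N) = 1274*(2*N) = 2548*N)
-w(536) = -2548*536 = -1*1365728 = -1365728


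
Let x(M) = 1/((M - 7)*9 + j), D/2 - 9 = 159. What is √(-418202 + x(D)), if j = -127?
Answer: 9*I*√41466824438/2834 ≈ 646.69*I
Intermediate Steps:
D = 336 (D = 18 + 2*159 = 18 + 318 = 336)
x(M) = 1/(-190 + 9*M) (x(M) = 1/((M - 7)*9 - 127) = 1/((-7 + M)*9 - 127) = 1/((-63 + 9*M) - 127) = 1/(-190 + 9*M))
√(-418202 + x(D)) = √(-418202 + 1/(-190 + 9*336)) = √(-418202 + 1/(-190 + 3024)) = √(-418202 + 1/2834) = √(-1185184467/2834) = 9*I*√41466824438/2834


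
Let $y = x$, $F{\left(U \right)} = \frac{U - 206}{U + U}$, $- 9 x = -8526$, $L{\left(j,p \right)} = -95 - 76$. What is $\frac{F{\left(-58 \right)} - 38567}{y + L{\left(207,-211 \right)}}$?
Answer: $- \frac{3355131}{67541} \approx -49.675$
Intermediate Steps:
$L{\left(j,p \right)} = -171$
$x = \frac{2842}{3}$ ($x = \left(- \frac{1}{9}\right) \left(-8526\right) = \frac{2842}{3} \approx 947.33$)
$F{\left(U \right)} = \frac{-206 + U}{2 U}$
$y = \frac{2842}{3} \approx 947.33$
$\frac{F{\left(-58 \right)} - 38567}{y + L{\left(207,-211 \right)}} = \frac{\frac{-206 - 58}{2 \left(-58\right)} - 38567}{\frac{2842}{3} - 171} = \frac{\frac{1}{2} \left(- \frac{1}{58}\right) \left(-264\right) - 38567}{\frac{2329}{3}} = \left(\frac{66}{29} - 38567\right) \frac{3}{2329} = \left(- \frac{1118377}{29}\right) \frac{3}{2329} = - \frac{3355131}{67541}$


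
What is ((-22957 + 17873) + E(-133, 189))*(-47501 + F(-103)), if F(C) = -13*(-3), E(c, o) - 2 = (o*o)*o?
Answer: -320187527394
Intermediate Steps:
E(c, o) = 2 + o**3 (E(c, o) = 2 + (o*o)*o = 2 + o**2*o = 2 + o**3)
F(C) = 39
((-22957 + 17873) + E(-133, 189))*(-47501 + F(-103)) = ((-22957 + 17873) + (2 + 189**3))*(-47501 + 39) = (-5084 + (2 + 6751269))*(-47462) = (-5084 + 6751271)*(-47462) = 6746187*(-47462) = -320187527394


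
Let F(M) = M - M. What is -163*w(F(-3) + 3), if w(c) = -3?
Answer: 489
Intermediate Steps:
F(M) = 0
-163*w(F(-3) + 3) = -163*(-3) = 489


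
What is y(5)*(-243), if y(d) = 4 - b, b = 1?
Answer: -729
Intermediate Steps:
y(d) = 3 (y(d) = 4 - 1*1 = 4 - 1 = 3)
y(5)*(-243) = 3*(-243) = -729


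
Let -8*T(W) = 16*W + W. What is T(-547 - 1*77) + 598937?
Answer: 600263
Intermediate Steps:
T(W) = -17*W/8 (T(W) = -(16*W + W)/8 = -17*W/8)
T(-547 - 1*77) + 598937 = -17*(-547 - 1*77)/8 + 598937 = -17*(-547 - 77)/8 + 598937 = -17/8*(-624) + 598937 = 1326 + 598937 = 600263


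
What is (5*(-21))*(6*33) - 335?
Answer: -21125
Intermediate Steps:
(5*(-21))*(6*33) - 335 = -105*198 - 335 = -20790 - 335 = -21125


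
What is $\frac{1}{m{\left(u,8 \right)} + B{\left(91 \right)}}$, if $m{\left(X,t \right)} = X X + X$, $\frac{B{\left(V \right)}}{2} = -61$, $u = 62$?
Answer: $\frac{1}{3784} \approx 0.00026427$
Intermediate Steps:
$B{\left(V \right)} = -122$ ($B{\left(V \right)} = 2 \left(-61\right) = -122$)
$m{\left(X,t \right)} = X + X^{2}$ ($m{\left(X,t \right)} = X^{2} + X = X + X^{2}$)
$\frac{1}{m{\left(u,8 \right)} + B{\left(91 \right)}} = \frac{1}{62 \left(1 + 62\right) - 122} = \frac{1}{62 \cdot 63 - 122} = \frac{1}{3906 - 122} = \frac{1}{3784}$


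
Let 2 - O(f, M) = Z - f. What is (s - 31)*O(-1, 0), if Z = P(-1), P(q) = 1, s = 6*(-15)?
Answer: 0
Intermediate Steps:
s = -90
Z = 1
O(f, M) = 1 + f (O(f, M) = 2 - (1 - f) = 2 + (-1 + f) = 1 + f)
(s - 31)*O(-1, 0) = (-90 - 31)*(1 - 1) = -121*0 = 0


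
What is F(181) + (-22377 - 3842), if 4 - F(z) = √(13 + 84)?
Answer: -26215 - √97 ≈ -26225.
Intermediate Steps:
F(z) = 4 - √97 (F(z) = 4 - √(13 + 84) = 4 - √97)
F(181) + (-22377 - 3842) = (4 - √97) + (-22377 - 3842) = (4 - √97) - 26219 = -26215 - √97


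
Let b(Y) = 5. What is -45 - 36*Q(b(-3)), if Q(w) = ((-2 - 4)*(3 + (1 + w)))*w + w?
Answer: 9495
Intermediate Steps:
Q(w) = w + w*(-24 - 6*w) (Q(w) = (-6*(4 + w))*w + w = (-24 - 6*w)*w + w = w*(-24 - 6*w) + w = w + w*(-24 - 6*w))
-45 - 36*Q(b(-3)) = -45 - (-36)*5*(23 + 6*5) = -45 - (-36)*5*(23 + 30) = -45 - (-36)*5*53 = -45 - 36*(-265) = -45 + 9540 = 9495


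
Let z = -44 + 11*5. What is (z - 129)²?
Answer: 13924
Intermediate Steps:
z = 11 (z = -44 + 55 = 11)
(z - 129)² = (11 - 129)² = (-118)² = 13924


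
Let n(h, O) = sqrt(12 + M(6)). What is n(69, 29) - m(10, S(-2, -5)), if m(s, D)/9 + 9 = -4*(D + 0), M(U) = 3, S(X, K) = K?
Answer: -99 + sqrt(15) ≈ -95.127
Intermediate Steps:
m(s, D) = -81 - 36*D (m(s, D) = -81 + 9*(-4*(D + 0)) = -81 + 9*(-4*D) = -81 - 36*D)
n(h, O) = sqrt(15) (n(h, O) = sqrt(12 + 3) = sqrt(15))
n(69, 29) - m(10, S(-2, -5)) = sqrt(15) - (-81 - 36*(-5)) = sqrt(15) - (-81 + 180) = sqrt(15) - 1*99 = sqrt(15) - 99 = -99 + sqrt(15)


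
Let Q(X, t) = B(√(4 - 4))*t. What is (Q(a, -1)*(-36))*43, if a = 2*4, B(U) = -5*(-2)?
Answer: 15480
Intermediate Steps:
B(U) = 10
a = 8
Q(X, t) = 10*t
(Q(a, -1)*(-36))*43 = ((10*(-1))*(-36))*43 = -10*(-36)*43 = 360*43 = 15480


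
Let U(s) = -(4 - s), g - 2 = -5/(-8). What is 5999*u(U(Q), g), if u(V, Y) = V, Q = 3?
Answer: -5999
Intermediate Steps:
g = 21/8 (g = 2 - 5/(-8) = 2 - 5*(-1/8) = 2 + 5/8 = 21/8 ≈ 2.6250)
U(s) = -4 + s
5999*u(U(Q), g) = 5999*(-4 + 3) = 5999*(-1) = -5999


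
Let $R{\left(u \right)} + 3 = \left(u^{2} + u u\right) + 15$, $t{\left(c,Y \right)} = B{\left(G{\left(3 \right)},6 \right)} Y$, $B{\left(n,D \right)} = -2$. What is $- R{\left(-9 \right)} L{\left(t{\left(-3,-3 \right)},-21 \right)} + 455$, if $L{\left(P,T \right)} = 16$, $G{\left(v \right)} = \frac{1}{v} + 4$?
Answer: $-2329$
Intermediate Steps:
$G{\left(v \right)} = 4 + \frac{1}{v}$
$t{\left(c,Y \right)} = - 2 Y$
$R{\left(u \right)} = 12 + 2 u^{2}$ ($R{\left(u \right)} = -3 + \left(\left(u^{2} + u u\right) + 15\right) = -3 + \left(\left(u^{2} + u^{2}\right) + 15\right) = -3 + \left(2 u^{2} + 15\right) = -3 + \left(15 + 2 u^{2}\right) = 12 + 2 u^{2}$)
$- R{\left(-9 \right)} L{\left(t{\left(-3,-3 \right)},-21 \right)} + 455 = - (12 + 2 \left(-9\right)^{2}) 16 + 455 = - (12 + 2 \cdot 81) 16 + 455 = - (12 + 162) 16 + 455 = \left(-1\right) 174 \cdot 16 + 455 = \left(-174\right) 16 + 455 = -2784 + 455 = -2329$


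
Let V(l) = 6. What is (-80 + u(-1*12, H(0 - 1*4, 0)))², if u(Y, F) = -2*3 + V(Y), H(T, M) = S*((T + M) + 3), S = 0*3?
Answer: 6400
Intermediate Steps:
S = 0
H(T, M) = 0 (H(T, M) = 0*((T + M) + 3) = 0*((M + T) + 3) = 0*(3 + M + T) = 0)
u(Y, F) = 0 (u(Y, F) = -2*3 + 6 = -6 + 6 = 0)
(-80 + u(-1*12, H(0 - 1*4, 0)))² = (-80 + 0)² = (-80)² = 6400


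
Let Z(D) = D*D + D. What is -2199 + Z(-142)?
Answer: 17823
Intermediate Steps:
Z(D) = D + D² (Z(D) = D² + D = D + D²)
-2199 + Z(-142) = -2199 - 142*(1 - 142) = -2199 - 142*(-141) = -2199 + 20022 = 17823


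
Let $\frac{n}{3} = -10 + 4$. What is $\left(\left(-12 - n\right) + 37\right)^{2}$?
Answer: $1849$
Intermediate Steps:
$n = -18$ ($n = 3 \left(-10 + 4\right) = 3 \left(-6\right) = -18$)
$\left(\left(-12 - n\right) + 37\right)^{2} = \left(\left(-12 - -18\right) + 37\right)^{2} = \left(\left(-12 + 18\right) + 37\right)^{2} = \left(6 + 37\right)^{2} = 43^{2} = 1849$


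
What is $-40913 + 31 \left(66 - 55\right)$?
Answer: $-40572$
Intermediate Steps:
$-40913 + 31 \left(66 - 55\right) = -40913 + 31 \cdot 11 = -40913 + 341 = -40572$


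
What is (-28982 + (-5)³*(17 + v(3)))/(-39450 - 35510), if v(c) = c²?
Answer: 4029/9370 ≈ 0.42999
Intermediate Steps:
(-28982 + (-5)³*(17 + v(3)))/(-39450 - 35510) = (-28982 + (-5)³*(17 + 3²))/(-39450 - 35510) = (-28982 - 125*(17 + 9))/(-74960) = (-28982 - 125*26)*(-1/74960) = (-28982 - 3250)*(-1/74960) = -32232*(-1/74960) = 4029/9370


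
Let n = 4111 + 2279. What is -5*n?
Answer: -31950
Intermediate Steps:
n = 6390
-5*n = -5*6390 = -31950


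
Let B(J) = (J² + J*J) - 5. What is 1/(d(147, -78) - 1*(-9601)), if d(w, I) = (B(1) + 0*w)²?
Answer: 1/9610 ≈ 0.00010406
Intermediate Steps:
B(J) = -5 + 2*J² (B(J) = (J² + J²) - 5 = 2*J² - 5 = -5 + 2*J²)
d(w, I) = 9 (d(w, I) = ((-5 + 2*1²) + 0*w)² = ((-5 + 2*1) + 0)² = ((-5 + 2) + 0)² = (-3 + 0)² = (-3)² = 9)
1/(d(147, -78) - 1*(-9601)) = 1/(9 - 1*(-9601)) = 1/(9 + 9601) = 1/9610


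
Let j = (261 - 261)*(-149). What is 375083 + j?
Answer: 375083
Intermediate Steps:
j = 0 (j = 0*(-149) = 0)
375083 + j = 375083 + 0 = 375083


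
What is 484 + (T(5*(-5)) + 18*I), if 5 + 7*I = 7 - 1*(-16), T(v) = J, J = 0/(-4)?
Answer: 3712/7 ≈ 530.29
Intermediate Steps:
J = 0 (J = 0*(-¼) = 0)
T(v) = 0
I = 18/7 (I = -5/7 + (7 - 1*(-16))/7 = -5/7 + (7 + 16)/7 = -5/7 + (⅐)*23 = -5/7 + 23/7 = 18/7 ≈ 2.5714)
484 + (T(5*(-5)) + 18*I) = 484 + (0 + 18*(18/7)) = 484 + (0 + 324/7) = 484 + 324/7 = 3712/7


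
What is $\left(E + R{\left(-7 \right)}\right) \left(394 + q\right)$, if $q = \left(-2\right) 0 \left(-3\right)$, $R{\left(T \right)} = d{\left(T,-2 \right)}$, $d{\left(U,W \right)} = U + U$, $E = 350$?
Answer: $132384$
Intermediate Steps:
$d{\left(U,W \right)} = 2 U$
$R{\left(T \right)} = 2 T$
$q = 0$ ($q = 0 \left(-3\right) = 0$)
$\left(E + R{\left(-7 \right)}\right) \left(394 + q\right) = \left(350 + 2 \left(-7\right)\right) \left(394 + 0\right) = \left(350 - 14\right) 394 = 336 \cdot 394 = 132384$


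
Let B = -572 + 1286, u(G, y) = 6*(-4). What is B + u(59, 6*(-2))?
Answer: 690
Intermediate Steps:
u(G, y) = -24
B = 714
B + u(59, 6*(-2)) = 714 - 24 = 690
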